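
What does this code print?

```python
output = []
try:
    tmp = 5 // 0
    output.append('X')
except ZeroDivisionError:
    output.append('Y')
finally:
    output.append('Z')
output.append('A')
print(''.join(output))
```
YZA

finally always runs, even after exception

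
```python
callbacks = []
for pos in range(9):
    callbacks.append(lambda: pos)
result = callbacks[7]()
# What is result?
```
8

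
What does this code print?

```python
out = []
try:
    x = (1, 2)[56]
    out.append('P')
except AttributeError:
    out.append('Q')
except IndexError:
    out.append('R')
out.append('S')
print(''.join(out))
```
RS

IndexError is caught by its specific handler, not AttributeError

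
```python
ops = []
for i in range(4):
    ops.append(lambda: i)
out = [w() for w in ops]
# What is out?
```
[3, 3, 3, 3]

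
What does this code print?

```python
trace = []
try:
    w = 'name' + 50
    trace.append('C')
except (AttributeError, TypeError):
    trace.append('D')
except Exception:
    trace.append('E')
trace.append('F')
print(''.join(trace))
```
DF

TypeError matches tuple containing it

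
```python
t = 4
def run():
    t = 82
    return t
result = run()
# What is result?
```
82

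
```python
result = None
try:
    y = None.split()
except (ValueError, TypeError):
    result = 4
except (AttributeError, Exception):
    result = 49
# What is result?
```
49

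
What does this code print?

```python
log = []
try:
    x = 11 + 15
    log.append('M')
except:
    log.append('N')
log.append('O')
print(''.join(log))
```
MO

No exception, try block completes normally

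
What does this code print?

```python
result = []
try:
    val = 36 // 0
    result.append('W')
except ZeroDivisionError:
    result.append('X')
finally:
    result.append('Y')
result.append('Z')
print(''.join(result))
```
XYZ

finally always runs, even after exception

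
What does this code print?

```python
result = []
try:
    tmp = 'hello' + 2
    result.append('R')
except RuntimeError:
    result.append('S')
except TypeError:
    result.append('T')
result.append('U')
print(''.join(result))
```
TU

TypeError is caught by its specific handler, not RuntimeError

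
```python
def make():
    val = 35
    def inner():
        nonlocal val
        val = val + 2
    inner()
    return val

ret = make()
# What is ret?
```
37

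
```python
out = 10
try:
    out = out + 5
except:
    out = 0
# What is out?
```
15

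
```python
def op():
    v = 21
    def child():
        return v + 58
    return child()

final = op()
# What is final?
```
79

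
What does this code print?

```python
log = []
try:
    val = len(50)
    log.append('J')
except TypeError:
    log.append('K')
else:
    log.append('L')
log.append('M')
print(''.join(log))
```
KM

else block skipped when exception is caught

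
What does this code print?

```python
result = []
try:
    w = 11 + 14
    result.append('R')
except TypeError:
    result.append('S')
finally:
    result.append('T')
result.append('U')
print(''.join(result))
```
RTU

finally runs after normal execution too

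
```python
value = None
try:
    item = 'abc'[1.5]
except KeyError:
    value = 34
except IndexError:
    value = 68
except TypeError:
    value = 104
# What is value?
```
104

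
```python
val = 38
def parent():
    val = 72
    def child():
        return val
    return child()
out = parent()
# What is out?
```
72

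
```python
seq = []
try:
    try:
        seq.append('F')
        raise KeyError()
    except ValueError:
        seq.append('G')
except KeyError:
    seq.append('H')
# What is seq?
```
['F', 'H']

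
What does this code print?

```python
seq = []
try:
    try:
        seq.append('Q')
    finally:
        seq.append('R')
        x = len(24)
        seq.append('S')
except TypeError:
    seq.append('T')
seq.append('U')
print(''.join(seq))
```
QRTU

Exception in inner finally caught by outer except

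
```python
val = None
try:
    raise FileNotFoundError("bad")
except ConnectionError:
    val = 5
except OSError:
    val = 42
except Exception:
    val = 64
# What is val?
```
42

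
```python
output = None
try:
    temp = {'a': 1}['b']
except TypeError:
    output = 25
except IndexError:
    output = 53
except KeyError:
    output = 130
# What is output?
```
130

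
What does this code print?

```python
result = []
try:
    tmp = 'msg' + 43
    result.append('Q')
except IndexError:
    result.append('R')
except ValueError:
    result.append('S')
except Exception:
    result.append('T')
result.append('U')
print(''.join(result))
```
TU

TypeError not specifically caught, falls to Exception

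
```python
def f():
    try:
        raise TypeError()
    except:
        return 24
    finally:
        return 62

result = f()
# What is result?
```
62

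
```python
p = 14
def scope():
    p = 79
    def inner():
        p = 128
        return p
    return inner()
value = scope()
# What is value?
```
128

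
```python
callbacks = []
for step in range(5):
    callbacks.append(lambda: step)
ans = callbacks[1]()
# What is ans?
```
4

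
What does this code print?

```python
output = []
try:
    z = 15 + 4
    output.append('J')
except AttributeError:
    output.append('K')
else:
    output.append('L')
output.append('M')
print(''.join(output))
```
JLM

else block runs when no exception occurs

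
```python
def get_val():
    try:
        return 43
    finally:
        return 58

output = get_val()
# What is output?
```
58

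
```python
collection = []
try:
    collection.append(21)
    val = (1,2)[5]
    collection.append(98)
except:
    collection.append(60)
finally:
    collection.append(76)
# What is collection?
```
[21, 60, 76]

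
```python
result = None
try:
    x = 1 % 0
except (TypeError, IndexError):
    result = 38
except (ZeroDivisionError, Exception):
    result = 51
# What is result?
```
51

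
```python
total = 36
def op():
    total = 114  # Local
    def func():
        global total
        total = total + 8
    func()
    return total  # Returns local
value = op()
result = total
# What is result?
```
44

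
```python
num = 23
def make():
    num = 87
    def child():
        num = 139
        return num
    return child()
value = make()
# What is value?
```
139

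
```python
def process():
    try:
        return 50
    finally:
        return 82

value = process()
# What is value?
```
82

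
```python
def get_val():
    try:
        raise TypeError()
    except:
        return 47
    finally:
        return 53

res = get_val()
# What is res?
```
53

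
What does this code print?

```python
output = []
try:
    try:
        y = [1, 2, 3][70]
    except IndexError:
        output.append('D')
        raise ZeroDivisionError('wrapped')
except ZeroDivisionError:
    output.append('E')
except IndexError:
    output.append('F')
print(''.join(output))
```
DE

New ZeroDivisionError raised, caught by outer ZeroDivisionError handler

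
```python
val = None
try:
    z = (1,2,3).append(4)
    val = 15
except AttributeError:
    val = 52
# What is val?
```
52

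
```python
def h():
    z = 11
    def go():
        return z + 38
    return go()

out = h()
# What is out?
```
49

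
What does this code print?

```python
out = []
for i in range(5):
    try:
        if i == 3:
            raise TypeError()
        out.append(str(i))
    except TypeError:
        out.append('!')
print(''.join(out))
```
012!4

Exception on i=3 caught, loop continues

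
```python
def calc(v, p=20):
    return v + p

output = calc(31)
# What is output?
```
51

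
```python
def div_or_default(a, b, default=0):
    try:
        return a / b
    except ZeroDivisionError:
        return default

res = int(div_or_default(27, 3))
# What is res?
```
9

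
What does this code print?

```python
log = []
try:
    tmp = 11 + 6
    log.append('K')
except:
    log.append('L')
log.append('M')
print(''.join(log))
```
KM

No exception, try block completes normally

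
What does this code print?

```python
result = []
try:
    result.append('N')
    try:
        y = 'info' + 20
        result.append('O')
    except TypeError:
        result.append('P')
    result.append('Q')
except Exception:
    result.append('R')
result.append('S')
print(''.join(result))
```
NPQS

Inner exception caught by inner handler, outer continues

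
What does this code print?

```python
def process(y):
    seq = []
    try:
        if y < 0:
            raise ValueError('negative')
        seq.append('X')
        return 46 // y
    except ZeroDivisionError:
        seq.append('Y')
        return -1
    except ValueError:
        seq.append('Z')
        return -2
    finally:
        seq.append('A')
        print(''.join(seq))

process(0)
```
XYA

y=0 causes ZeroDivisionError, caught, finally prints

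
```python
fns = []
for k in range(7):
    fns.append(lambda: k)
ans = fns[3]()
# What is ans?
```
6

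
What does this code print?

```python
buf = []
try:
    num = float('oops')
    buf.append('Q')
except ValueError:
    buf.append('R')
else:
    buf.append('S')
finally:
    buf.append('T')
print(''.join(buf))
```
RT

Exception: except runs, else skipped, finally runs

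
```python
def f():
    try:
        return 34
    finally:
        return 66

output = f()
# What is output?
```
66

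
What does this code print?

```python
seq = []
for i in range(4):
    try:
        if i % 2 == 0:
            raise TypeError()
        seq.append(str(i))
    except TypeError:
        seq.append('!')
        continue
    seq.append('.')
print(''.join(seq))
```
!1.!3.

continue in except skips rest of loop body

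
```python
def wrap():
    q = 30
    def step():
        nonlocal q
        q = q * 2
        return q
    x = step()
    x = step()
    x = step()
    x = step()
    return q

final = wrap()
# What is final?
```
480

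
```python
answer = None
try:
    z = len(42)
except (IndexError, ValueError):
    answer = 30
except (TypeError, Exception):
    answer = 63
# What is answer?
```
63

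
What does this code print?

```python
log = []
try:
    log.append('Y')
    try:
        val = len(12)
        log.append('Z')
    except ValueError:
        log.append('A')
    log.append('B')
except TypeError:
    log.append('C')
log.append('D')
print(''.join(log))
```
YCD

Inner handler doesn't match, propagates to outer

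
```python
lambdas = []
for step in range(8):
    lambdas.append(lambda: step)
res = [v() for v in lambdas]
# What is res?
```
[7, 7, 7, 7, 7, 7, 7, 7]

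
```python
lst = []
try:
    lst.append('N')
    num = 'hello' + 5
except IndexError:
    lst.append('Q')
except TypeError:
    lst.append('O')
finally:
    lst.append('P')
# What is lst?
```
['N', 'O', 'P']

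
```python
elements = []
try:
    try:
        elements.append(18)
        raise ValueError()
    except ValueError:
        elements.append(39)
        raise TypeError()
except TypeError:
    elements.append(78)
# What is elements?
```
[18, 39, 78]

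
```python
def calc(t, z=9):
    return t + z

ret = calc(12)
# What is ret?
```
21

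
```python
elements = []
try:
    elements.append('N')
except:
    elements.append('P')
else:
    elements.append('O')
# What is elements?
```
['N', 'O']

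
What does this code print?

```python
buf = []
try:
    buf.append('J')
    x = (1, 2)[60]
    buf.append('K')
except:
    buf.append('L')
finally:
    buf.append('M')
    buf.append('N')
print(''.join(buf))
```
JLMN

Code before exception runs, then except, then all of finally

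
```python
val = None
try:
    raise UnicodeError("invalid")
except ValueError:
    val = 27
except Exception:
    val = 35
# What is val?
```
27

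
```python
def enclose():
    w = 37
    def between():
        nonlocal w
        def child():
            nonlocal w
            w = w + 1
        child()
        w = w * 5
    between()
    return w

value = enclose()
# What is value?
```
190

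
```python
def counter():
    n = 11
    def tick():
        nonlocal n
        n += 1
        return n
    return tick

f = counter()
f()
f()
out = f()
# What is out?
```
14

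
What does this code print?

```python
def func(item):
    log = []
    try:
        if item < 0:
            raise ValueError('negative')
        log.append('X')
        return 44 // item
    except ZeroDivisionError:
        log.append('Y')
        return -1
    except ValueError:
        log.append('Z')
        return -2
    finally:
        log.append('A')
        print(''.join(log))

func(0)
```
XYA

item=0 causes ZeroDivisionError, caught, finally prints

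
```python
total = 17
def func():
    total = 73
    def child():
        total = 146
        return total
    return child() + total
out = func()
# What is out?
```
219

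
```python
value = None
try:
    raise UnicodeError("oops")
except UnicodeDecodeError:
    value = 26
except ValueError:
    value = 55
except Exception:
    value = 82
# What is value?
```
55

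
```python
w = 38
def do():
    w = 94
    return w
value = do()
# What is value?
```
94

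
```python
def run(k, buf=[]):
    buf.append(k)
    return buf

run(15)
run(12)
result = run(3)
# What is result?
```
[15, 12, 3]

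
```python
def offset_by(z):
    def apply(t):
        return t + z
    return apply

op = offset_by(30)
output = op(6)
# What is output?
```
36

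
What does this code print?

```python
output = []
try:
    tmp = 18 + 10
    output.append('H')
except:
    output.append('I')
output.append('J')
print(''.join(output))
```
HJ

No exception, try block completes normally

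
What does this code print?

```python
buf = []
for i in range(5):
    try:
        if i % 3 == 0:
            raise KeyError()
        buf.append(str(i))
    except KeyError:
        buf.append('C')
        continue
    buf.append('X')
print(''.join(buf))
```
C1X2XC4X

continue in except skips rest of loop body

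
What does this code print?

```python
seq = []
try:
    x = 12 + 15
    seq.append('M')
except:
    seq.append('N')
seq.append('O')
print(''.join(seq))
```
MO

No exception, try block completes normally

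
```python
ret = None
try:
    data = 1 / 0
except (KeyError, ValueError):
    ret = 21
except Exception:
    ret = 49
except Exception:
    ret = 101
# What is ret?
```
49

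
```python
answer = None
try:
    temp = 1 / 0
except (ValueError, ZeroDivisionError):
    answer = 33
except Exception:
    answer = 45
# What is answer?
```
33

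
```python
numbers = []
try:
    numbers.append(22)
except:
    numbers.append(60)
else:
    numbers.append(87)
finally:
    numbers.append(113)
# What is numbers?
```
[22, 87, 113]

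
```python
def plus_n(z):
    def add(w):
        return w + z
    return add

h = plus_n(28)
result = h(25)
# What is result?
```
53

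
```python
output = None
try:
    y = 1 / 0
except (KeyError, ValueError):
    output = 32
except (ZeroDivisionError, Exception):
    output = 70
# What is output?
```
70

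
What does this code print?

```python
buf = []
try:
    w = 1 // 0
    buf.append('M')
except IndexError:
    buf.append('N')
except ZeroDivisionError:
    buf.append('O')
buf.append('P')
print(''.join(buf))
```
OP

ZeroDivisionError is caught by its specific handler, not IndexError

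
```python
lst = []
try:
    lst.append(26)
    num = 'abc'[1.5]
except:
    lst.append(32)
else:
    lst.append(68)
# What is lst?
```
[26, 32]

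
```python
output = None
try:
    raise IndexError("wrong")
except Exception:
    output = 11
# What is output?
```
11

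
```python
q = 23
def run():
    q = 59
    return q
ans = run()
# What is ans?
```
59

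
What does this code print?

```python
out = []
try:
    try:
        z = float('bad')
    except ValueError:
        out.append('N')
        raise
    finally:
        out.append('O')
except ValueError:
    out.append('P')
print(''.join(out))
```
NOP

finally runs before re-raised exception propagates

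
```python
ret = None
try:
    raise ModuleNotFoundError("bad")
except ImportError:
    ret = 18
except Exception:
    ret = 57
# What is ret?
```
18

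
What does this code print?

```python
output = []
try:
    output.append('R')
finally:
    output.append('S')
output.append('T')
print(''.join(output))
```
RST

try/finally without except, no exception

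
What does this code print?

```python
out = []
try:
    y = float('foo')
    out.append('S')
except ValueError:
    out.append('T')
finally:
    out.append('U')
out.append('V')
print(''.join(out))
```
TUV

finally always runs, even after exception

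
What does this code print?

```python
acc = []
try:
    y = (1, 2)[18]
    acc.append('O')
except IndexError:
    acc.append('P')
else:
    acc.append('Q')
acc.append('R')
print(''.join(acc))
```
PR

else block skipped when exception is caught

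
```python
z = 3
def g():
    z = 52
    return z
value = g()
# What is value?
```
52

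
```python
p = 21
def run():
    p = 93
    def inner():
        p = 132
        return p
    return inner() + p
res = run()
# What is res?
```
225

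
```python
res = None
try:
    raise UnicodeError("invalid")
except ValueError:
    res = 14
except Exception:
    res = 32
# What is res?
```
14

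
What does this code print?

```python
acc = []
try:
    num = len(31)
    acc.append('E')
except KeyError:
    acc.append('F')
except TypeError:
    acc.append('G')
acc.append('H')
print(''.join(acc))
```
GH

TypeError is caught by its specific handler, not KeyError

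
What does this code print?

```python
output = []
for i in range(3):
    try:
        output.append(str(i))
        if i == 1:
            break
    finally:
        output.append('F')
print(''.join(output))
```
0F1F

finally runs even when breaking out of loop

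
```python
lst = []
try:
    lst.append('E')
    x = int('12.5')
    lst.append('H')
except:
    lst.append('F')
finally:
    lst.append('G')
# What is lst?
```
['E', 'F', 'G']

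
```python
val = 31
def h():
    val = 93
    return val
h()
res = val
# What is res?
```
31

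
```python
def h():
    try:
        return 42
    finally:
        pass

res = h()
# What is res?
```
42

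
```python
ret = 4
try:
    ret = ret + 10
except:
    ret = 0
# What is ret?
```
14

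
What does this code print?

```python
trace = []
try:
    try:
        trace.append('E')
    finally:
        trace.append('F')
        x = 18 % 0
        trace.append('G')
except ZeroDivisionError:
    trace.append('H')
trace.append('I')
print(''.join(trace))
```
EFHI

Exception in inner finally caught by outer except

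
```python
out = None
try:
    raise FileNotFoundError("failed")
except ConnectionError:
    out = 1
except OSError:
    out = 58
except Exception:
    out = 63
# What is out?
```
58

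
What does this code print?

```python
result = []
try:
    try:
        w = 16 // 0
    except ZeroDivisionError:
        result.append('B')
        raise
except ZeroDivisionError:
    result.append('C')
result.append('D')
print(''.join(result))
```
BCD

raise without argument re-raises current exception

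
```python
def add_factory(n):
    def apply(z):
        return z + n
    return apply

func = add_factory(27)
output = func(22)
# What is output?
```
49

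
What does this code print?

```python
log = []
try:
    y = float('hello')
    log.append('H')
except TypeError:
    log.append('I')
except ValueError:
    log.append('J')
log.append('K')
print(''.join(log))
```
JK

ValueError is caught by its specific handler, not TypeError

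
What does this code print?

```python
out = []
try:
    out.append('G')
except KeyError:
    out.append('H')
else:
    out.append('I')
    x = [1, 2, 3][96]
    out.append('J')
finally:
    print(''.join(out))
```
GI

Try succeeds, else appends 'I', IndexError in else is uncaught, finally prints before exception propagates ('J' never appended)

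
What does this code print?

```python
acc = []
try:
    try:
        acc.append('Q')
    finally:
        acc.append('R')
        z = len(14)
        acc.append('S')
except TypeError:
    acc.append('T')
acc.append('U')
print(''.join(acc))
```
QRTU

Exception in inner finally caught by outer except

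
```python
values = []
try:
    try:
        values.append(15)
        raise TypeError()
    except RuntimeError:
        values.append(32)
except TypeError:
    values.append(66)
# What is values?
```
[15, 66]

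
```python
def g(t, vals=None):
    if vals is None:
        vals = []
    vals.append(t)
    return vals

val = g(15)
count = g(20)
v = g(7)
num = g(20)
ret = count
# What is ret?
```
[20]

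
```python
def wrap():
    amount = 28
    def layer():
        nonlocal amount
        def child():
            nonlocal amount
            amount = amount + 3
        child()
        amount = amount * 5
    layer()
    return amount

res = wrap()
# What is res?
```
155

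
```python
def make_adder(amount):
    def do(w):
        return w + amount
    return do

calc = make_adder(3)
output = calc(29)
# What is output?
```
32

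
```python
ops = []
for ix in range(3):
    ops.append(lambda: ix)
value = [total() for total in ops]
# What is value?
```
[2, 2, 2]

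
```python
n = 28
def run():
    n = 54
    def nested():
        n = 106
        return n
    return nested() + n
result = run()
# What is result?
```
160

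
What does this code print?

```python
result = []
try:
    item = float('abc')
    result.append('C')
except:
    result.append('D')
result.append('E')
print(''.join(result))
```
DE

Exception raised in try, caught by bare except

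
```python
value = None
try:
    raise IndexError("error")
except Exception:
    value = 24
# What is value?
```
24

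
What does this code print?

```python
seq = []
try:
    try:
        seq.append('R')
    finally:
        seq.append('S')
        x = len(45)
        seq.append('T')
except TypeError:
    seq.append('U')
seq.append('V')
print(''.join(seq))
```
RSUV

Exception in inner finally caught by outer except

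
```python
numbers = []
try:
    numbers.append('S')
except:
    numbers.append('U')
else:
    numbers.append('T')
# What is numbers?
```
['S', 'T']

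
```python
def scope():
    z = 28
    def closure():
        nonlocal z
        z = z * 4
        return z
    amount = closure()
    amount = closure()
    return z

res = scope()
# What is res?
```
448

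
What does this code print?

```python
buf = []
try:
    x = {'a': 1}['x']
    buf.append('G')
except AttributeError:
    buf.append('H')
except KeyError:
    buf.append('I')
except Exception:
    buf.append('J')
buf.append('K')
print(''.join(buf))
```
IK

KeyError matches before generic Exception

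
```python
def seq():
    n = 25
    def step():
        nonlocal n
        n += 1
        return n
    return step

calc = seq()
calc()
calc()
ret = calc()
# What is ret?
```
28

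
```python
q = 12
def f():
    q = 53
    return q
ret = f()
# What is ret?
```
53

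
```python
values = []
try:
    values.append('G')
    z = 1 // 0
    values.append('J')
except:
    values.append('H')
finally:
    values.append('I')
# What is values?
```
['G', 'H', 'I']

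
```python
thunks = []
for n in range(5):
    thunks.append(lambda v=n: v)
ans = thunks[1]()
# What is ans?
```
1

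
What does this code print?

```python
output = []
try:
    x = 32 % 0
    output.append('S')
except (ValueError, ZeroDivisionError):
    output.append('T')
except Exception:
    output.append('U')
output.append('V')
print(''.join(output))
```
TV

ZeroDivisionError matches tuple containing it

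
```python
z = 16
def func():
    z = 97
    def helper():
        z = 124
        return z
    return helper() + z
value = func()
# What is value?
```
221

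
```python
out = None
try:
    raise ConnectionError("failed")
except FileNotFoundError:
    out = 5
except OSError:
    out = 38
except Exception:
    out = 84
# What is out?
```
38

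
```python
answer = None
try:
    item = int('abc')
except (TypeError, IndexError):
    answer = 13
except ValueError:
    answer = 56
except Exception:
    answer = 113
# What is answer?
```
56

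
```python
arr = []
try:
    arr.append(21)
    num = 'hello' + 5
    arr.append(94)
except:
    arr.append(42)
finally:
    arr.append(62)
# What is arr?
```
[21, 42, 62]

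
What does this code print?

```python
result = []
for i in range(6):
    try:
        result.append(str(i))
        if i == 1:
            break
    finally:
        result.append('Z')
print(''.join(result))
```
0Z1Z

finally runs even when breaking out of loop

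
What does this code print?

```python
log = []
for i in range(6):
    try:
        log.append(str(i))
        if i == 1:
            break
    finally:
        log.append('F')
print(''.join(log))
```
0F1F

finally runs even when breaking out of loop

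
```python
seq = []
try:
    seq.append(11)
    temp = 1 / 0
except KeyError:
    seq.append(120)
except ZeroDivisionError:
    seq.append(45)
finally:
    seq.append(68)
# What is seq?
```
[11, 45, 68]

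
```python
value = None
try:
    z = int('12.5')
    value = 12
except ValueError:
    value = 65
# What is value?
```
65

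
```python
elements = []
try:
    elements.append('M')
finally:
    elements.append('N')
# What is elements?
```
['M', 'N']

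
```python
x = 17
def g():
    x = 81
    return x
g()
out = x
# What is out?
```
17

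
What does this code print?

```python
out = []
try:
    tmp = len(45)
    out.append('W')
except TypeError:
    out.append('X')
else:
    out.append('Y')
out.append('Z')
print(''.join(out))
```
XZ

else block skipped when exception is caught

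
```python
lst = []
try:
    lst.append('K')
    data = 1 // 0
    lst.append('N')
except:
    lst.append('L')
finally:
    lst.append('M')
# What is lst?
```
['K', 'L', 'M']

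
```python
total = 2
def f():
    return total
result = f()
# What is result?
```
2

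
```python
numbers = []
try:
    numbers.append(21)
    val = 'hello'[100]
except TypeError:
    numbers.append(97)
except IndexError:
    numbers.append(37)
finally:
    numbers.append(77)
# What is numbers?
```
[21, 37, 77]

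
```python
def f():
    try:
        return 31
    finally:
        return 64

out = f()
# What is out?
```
64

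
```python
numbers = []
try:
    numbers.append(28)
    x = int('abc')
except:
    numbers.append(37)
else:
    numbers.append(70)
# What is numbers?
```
[28, 37]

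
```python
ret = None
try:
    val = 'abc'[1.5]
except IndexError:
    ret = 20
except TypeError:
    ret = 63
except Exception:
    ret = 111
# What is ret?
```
63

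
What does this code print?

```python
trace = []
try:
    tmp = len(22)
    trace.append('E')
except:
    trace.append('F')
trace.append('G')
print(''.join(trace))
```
FG

Exception raised in try, caught by bare except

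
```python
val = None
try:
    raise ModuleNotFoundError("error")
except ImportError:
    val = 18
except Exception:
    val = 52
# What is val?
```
18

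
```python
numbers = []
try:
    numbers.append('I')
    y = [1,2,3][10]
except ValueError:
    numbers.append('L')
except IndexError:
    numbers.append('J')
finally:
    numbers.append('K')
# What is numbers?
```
['I', 'J', 'K']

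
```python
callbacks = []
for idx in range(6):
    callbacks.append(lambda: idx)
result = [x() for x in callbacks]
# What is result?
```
[5, 5, 5, 5, 5, 5]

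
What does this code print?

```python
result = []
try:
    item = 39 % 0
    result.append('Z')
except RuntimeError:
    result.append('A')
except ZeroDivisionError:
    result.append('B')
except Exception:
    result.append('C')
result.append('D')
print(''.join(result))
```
BD

ZeroDivisionError matches before generic Exception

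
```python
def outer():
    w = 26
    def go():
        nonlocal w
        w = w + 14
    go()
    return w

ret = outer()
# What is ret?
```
40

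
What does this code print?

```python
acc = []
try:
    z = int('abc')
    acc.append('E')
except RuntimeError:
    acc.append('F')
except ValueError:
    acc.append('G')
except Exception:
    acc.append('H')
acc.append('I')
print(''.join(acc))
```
GI

ValueError matches before generic Exception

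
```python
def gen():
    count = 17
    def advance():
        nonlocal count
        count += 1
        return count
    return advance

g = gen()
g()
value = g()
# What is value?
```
19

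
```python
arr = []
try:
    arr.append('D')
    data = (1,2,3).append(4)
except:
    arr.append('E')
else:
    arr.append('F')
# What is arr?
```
['D', 'E']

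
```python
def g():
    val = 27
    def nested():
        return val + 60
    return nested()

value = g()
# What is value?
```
87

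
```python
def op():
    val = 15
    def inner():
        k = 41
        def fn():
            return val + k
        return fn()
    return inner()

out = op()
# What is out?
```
56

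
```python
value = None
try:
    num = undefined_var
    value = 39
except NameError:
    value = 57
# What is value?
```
57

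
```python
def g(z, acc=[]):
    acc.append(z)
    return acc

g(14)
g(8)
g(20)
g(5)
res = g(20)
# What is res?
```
[14, 8, 20, 5, 20]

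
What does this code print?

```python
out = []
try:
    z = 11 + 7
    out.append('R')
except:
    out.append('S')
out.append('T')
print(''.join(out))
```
RT

No exception, try block completes normally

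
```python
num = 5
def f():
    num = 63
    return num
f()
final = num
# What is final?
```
5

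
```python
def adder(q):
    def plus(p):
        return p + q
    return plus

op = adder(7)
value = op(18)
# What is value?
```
25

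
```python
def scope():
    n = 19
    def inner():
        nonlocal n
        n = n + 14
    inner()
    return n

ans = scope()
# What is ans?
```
33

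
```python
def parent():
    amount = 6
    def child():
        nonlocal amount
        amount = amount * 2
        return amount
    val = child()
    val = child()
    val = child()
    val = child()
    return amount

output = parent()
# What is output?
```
96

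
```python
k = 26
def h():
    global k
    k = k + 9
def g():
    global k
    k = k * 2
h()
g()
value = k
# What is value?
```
70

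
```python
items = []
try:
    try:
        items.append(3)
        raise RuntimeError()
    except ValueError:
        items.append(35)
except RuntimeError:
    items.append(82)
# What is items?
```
[3, 82]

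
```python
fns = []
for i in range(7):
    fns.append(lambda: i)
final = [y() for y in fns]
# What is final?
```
[6, 6, 6, 6, 6, 6, 6]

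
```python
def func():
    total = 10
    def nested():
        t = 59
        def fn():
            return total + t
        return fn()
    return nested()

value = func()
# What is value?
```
69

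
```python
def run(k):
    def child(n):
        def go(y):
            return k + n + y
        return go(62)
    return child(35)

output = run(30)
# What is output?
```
127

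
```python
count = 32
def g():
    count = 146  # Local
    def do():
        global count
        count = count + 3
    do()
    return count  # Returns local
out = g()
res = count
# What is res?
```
35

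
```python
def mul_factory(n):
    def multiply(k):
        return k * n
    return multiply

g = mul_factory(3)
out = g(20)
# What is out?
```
60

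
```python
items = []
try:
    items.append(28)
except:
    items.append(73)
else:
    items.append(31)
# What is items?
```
[28, 31]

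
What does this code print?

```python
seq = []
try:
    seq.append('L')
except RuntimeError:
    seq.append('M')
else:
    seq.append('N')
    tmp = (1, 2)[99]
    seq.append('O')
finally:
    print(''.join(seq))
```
LN

Try succeeds, else appends 'N', IndexError in else is uncaught, finally prints before exception propagates ('O' never appended)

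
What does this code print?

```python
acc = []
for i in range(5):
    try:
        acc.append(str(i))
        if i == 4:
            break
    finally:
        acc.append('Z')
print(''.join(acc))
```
0Z1Z2Z3Z4Z

finally runs even when breaking out of loop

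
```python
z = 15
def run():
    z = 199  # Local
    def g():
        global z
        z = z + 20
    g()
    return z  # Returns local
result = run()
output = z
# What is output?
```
35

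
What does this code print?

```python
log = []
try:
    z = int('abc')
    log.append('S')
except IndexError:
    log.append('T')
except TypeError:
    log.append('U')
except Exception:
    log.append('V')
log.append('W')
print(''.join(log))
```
VW

ValueError not specifically caught, falls to Exception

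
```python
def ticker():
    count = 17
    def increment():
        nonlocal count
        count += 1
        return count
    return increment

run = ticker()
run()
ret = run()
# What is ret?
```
19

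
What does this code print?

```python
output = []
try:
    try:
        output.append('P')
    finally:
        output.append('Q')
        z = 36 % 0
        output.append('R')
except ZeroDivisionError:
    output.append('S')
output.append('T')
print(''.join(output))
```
PQST

Exception in inner finally caught by outer except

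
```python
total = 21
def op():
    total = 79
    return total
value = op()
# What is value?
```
79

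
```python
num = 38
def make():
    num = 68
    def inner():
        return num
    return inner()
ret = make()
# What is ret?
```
68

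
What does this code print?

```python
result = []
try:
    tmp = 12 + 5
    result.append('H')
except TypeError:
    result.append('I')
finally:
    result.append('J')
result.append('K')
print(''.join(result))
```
HJK

finally runs after normal execution too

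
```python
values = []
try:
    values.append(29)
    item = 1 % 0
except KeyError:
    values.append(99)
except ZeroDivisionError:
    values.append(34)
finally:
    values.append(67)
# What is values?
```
[29, 34, 67]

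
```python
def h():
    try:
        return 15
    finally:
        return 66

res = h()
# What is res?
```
66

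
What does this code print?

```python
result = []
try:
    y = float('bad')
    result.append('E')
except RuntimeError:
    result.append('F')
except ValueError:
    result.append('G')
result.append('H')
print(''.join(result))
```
GH

ValueError is caught by its specific handler, not RuntimeError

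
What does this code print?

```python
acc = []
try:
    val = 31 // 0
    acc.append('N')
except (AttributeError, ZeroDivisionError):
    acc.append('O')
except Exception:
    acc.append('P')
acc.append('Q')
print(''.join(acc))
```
OQ

ZeroDivisionError matches tuple containing it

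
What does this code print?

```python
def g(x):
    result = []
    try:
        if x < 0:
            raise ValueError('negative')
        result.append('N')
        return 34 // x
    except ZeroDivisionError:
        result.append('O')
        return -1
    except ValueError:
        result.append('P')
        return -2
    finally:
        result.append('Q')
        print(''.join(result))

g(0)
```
NOQ

x=0 causes ZeroDivisionError, caught, finally prints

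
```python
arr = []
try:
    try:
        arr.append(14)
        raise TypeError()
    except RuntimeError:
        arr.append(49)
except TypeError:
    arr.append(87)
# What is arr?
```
[14, 87]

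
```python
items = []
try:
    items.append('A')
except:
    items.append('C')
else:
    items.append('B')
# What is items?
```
['A', 'B']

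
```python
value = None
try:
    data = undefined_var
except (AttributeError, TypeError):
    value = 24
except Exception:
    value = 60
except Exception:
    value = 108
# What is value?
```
60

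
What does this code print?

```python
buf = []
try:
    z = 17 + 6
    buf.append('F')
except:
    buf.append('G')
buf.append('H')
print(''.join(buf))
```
FH

No exception, try block completes normally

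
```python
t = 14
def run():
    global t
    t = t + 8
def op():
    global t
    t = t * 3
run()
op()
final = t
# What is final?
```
66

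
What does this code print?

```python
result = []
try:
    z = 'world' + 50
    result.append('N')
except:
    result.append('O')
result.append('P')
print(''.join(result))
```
OP

Exception raised in try, caught by bare except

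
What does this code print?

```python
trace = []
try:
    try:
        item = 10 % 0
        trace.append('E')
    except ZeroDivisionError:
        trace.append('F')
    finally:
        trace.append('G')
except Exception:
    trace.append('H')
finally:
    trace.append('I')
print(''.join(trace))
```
FGI

Both finally blocks run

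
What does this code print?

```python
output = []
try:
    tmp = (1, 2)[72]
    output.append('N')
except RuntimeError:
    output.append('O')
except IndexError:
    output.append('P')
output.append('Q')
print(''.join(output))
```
PQ

IndexError is caught by its specific handler, not RuntimeError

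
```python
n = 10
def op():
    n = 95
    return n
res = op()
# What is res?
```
95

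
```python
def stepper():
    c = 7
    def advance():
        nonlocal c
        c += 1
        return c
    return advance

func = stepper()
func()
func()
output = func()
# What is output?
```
10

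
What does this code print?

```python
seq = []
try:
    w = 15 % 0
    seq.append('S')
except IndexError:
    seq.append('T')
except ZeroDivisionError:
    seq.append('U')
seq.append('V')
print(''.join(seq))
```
UV

ZeroDivisionError is caught by its specific handler, not IndexError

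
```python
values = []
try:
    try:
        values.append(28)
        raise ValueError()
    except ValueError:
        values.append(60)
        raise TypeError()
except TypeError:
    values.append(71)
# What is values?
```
[28, 60, 71]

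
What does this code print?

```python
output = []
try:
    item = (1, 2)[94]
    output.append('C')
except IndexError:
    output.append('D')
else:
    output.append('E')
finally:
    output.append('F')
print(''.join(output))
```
DF

Exception: except runs, else skipped, finally runs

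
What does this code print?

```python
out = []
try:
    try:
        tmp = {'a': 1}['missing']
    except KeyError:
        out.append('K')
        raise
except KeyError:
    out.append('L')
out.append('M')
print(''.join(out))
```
KLM

raise without argument re-raises current exception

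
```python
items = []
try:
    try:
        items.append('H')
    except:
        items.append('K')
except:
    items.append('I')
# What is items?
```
['H']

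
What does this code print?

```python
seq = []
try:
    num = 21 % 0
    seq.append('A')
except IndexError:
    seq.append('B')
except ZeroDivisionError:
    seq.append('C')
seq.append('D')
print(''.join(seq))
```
CD

ZeroDivisionError is caught by its specific handler, not IndexError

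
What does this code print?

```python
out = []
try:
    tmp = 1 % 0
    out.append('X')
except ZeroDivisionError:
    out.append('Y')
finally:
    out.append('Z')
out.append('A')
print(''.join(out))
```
YZA

finally always runs, even after exception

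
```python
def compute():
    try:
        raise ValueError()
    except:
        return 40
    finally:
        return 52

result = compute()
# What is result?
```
52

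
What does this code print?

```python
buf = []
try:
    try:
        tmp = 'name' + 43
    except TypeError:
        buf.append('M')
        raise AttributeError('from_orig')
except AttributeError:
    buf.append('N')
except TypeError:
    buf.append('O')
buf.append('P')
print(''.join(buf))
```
MNP

AttributeError raised and caught, original TypeError not re-raised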